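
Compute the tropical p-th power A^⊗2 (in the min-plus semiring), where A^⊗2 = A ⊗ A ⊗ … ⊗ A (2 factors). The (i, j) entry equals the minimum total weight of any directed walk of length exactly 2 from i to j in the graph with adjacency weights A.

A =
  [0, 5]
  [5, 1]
A^⊗2 =
  [0, 5]
  [5, 2]

Each entry (A^⊗2)_ij equals the minimum over all length-2 walks i = v_0 → v_1 → … → v_2 = j of Σ_t A[v_t][v_{t+1}]. For example, for (i, j) = (0, 1) we minimise over 2 possible intermediate vertex sequences; the minimum is 5, attained along the walk 0 → 0 → 1.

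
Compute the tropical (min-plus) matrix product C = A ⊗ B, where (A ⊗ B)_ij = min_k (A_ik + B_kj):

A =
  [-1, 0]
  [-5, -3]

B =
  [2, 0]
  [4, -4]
A ⊗ B =
  [1, -4]
  [-3, -7]

Apply the min-plus product entry-by-entry:
  C[0][0] = min over k of (A[0][0] + B[0][0] = -1 + 2 = 1, A[0][1] + B[1][0] = 0 + 4 = 4) = 1 (attained at k = 0)
  C[0][1] = min over k of (A[0][0] + B[0][1] = -1 + 0 = -1, A[0][1] + B[1][1] = 0 + -4 = -4) = -4 (attained at k = 1)
  C[1][0] = min over k of (A[1][0] + B[0][0] = -5 + 2 = -3, A[1][1] + B[1][0] = -3 + 4 = 1) = -3 (attained at k = 0)
  C[1][1] = min over k of (A[1][0] + B[0][1] = -5 + 0 = -5, A[1][1] + B[1][1] = -3 + -4 = -7) = -7 (attained at k = 1)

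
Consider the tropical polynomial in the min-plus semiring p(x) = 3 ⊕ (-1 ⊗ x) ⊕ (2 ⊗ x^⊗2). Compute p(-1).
p(-1) = -2

A tropical monomial a ⊗ x^⊗i evaluates to a + i · x. Evaluating each term at x = -1:
  Term 0 contributes 3 + 0 · -1 = 3
  Term 1 contributes -1 + 1 · -1 = -2
  Term 2 contributes 2 + 2 · -1 = 0
p(-1) = ⊕ of these = min[3, -2, 0] = -2.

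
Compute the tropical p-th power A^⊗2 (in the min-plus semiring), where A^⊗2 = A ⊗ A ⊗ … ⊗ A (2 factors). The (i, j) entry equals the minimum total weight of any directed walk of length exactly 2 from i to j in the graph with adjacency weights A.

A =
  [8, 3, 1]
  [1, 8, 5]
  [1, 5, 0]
A^⊗2 =
  [2, 6, 1]
  [6, 4, 2]
  [1, 4, 0]

Each entry (A^⊗2)_ij equals the minimum over all length-2 walks i = v_0 → v_1 → … → v_2 = j of Σ_t A[v_t][v_{t+1}]. For example, for (i, j) = (0, 2) we minimise over 3 possible intermediate vertex sequences; the minimum is 1, attained along the walk 0 → 2 → 2.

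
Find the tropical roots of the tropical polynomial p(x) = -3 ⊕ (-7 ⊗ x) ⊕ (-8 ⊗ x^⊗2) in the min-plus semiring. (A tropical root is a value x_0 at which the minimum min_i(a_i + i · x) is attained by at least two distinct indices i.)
Roots: {1, 4}

Each tropical root is a break point of the lower envelope of the lines y = a_i + i · x (there are 3 lines, with slopes 0, 1, ..., 2). Only the lines that attain the minimum somewhere contribute to roots; other lines are dominated. Here the surviving (envelope) indices are i = 2, i = 1, i = 0.
Intersections between consecutive envelope lines give the roots: for adjacent envelope indices i < j the intersection is x = (a_i − a_j) / (j − i). Reading off the sorted break points: {1, 4}.
Verification: at each break x_0, at least two indices attain the minimum of min_i(a_i + i · x_0).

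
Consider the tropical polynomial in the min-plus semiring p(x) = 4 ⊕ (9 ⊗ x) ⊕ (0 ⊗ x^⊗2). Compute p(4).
p(4) = 4

A tropical monomial a ⊗ x^⊗i evaluates to a + i · x. Evaluating each term at x = 4:
  Term 0 contributes 4 + 0 · 4 = 4
  Term 1 contributes 9 + 1 · 4 = 13
  Term 2 contributes 0 + 2 · 4 = 8
p(4) = ⊕ of these = min[4, 13, 8] = 4.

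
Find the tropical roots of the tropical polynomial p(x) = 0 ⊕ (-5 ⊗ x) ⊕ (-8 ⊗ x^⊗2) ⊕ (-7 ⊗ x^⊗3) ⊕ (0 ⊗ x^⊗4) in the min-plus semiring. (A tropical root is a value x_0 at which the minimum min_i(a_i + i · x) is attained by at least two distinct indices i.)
Roots: {-7, -1, 3, 5}

Each tropical root is a break point of the lower envelope of the lines y = a_i + i · x (there are 5 lines, with slopes 0, 1, ..., 4). Only the lines that attain the minimum somewhere contribute to roots; other lines are dominated. Here the surviving (envelope) indices are i = 4, i = 3, i = 2, i = 1, i = 0.
Intersections between consecutive envelope lines give the roots: for adjacent envelope indices i < j the intersection is x = (a_i − a_j) / (j − i). Reading off the sorted break points: {-7, -1, 3, 5}.
Verification: at each break x_0, at least two indices attain the minimum of min_i(a_i + i · x_0).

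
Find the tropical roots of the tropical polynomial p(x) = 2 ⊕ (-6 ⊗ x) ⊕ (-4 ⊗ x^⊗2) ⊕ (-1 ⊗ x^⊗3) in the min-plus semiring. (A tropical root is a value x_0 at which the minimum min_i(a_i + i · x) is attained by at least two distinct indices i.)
Roots: {-3, -2, 8}

Each tropical root is a break point of the lower envelope of the lines y = a_i + i · x (there are 4 lines, with slopes 0, 1, ..., 3). Only the lines that attain the minimum somewhere contribute to roots; other lines are dominated. Here the surviving (envelope) indices are i = 3, i = 2, i = 1, i = 0.
Intersections between consecutive envelope lines give the roots: for adjacent envelope indices i < j the intersection is x = (a_i − a_j) / (j − i). Reading off the sorted break points: {-3, -2, 8}.
Verification: at each break x_0, at least two indices attain the minimum of min_i(a_i + i · x_0).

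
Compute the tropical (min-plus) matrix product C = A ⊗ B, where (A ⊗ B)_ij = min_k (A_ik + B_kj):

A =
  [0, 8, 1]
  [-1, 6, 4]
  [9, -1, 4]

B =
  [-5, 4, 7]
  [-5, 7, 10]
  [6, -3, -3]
A ⊗ B =
  [-5, -2, -2]
  [-6, 1, 1]
  [-6, 1, 1]

Apply the min-plus product entry-by-entry:
  C[0][0] = min over k of (A[0][0] + B[0][0] = 0 + -5 = -5, A[0][1] + B[1][0] = 8 + -5 = 3, A[0][2] + B[2][0] = 1 + 6 = 7) = -5 (attained at k = 0)
  C[0][1] = min over k of (A[0][0] + B[0][1] = 0 + 4 = 4, A[0][1] + B[1][1] = 8 + 7 = 15, A[0][2] + B[2][1] = 1 + -3 = -2) = -2 (attained at k = 2)
  C[0][2] = min over k of (A[0][0] + B[0][2] = 0 + 7 = 7, A[0][1] + B[1][2] = 8 + 10 = 18, A[0][2] + B[2][2] = 1 + -3 = -2) = -2 (attained at k = 2)
  C[1][0] = min over k of (A[1][0] + B[0][0] = -1 + -5 = -6, A[1][1] + B[1][0] = 6 + -5 = 1, A[1][2] + B[2][0] = 4 + 6 = 10) = -6 (attained at k = 0)
  C[1][1] = min over k of (A[1][0] + B[0][1] = -1 + 4 = 3, A[1][1] + B[1][1] = 6 + 7 = 13, A[1][2] + B[2][1] = 4 + -3 = 1) = 1 (attained at k = 2)
  C[1][2] = min over k of (A[1][0] + B[0][2] = -1 + 7 = 6, A[1][1] + B[1][2] = 6 + 10 = 16, A[1][2] + B[2][2] = 4 + -3 = 1) = 1 (attained at k = 2)
  C[2][0] = min over k of (A[2][0] + B[0][0] = 9 + -5 = 4, A[2][1] + B[1][0] = -1 + -5 = -6, A[2][2] + B[2][0] = 4 + 6 = 10) = -6 (attained at k = 1)
  C[2][1] = min over k of (A[2][0] + B[0][1] = 9 + 4 = 13, A[2][1] + B[1][1] = -1 + 7 = 6, A[2][2] + B[2][1] = 4 + -3 = 1) = 1 (attained at k = 2)
  C[2][2] = min over k of (A[2][0] + B[0][2] = 9 + 7 = 16, A[2][1] + B[1][2] = -1 + 10 = 9, A[2][2] + B[2][2] = 4 + -3 = 1) = 1 (attained at k = 2)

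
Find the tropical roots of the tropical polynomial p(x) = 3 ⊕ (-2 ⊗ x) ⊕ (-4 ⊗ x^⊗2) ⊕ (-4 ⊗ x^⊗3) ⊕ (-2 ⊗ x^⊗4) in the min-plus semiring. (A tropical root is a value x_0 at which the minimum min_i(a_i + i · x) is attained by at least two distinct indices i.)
Roots: {-2, 0, 2, 5}

Each tropical root is a break point of the lower envelope of the lines y = a_i + i · x (there are 5 lines, with slopes 0, 1, ..., 4). Only the lines that attain the minimum somewhere contribute to roots; other lines are dominated. Here the surviving (envelope) indices are i = 4, i = 3, i = 2, i = 1, i = 0.
Intersections between consecutive envelope lines give the roots: for adjacent envelope indices i < j the intersection is x = (a_i − a_j) / (j − i). Reading off the sorted break points: {-2, 0, 2, 5}.
Verification: at each break x_0, at least two indices attain the minimum of min_i(a_i + i · x_0).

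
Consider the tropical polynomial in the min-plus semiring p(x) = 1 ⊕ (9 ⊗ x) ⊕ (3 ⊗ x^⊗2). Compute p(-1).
p(-1) = 1

A tropical monomial a ⊗ x^⊗i evaluates to a + i · x. Evaluating each term at x = -1:
  Term 0 contributes 1 + 0 · -1 = 1
  Term 1 contributes 9 + 1 · -1 = 8
  Term 2 contributes 3 + 2 · -1 = 1
p(-1) = ⊕ of these = min[1, 8, 1] = 1.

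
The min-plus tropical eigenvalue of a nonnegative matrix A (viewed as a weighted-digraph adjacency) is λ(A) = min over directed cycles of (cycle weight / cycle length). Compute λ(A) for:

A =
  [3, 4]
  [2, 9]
λ(A) = 3

Enumerate directed cycles and compute their means (weight / length). Sample:
  cycle 0 → 0: weight = 3, length = 1, mean = 3/1 ≈ 3.000
  cycle 1 → 1: weight = 9, length = 1, mean = 9/1 ≈ 9.000
  cycle 0 → 1 → 0: weight = 6, length = 2, mean = 6/2 ≈ 3.000
  cycle 1 → 0 → 1: weight = 6, length = 2, mean = 6/2 ≈ 3.000
Minimum mean = 3.000, attained e.g. along the cycle 0 → 0 with weight 3 and length 1. So λ(A) = 3/1 = 3.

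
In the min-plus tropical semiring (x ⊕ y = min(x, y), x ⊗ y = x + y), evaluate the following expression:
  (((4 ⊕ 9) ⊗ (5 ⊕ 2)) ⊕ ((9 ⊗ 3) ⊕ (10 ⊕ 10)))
(((4 ⊕ 9) ⊗ (5 ⊕ 2)) ⊕ ((9 ⊗ 3) ⊕ (10 ⊕ 10))) = 6

Expand innermost to outermost. Recall ⊕ takes the minimum of its arguments and ⊗ takes their sum. Working out the expression (((4 ⊕ 9) ⊗ (5 ⊕ 2)) ⊕ ((9 ⊗ 3) ⊕ (10 ⊕ 10))) gives 6.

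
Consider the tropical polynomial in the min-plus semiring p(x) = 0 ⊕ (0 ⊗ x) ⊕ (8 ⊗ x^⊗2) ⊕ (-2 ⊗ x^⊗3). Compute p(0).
p(0) = -2

A tropical monomial a ⊗ x^⊗i evaluates to a + i · x. Evaluating each term at x = 0:
  Term 0 contributes 0 + 0 · 0 = 0
  Term 1 contributes 0 + 1 · 0 = 0
  Term 2 contributes 8 + 2 · 0 = 8
  Term 3 contributes -2 + 3 · 0 = -2
p(0) = ⊕ of these = min[0, 0, 8, -2] = -2.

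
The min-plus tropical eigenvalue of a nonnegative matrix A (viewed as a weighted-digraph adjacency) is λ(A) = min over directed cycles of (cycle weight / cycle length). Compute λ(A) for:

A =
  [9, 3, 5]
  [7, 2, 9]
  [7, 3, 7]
λ(A) = 2

Enumerate directed cycles and compute their means (weight / length). Sample:
  cycle 0 → 0: weight = 9, length = 1, mean = 9/1 ≈ 9.000
  cycle 1 → 1: weight = 2, length = 1, mean = 2/1 ≈ 2.000
  cycle 2 → 2: weight = 7, length = 1, mean = 7/1 ≈ 7.000
  cycle 0 → 1 → 0: weight = 10, length = 2, mean = 10/2 ≈ 5.000
  cycle 0 → 2 → 0: weight = 12, length = 2, mean = 12/2 ≈ 6.000
  cycle 1 → 0 → 1: weight = 10, length = 2, mean = 10/2 ≈ 5.000
Minimum mean = 2.000, attained e.g. along the cycle 1 → 1 with weight 2 and length 1. So λ(A) = 2/1 = 2.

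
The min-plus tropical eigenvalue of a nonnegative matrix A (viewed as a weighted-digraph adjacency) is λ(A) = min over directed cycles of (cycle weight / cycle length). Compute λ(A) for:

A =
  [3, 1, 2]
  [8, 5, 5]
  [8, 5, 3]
λ(A) = 3

Enumerate directed cycles and compute their means (weight / length). Sample:
  cycle 0 → 0: weight = 3, length = 1, mean = 3/1 ≈ 3.000
  cycle 1 → 1: weight = 5, length = 1, mean = 5/1 ≈ 5.000
  cycle 2 → 2: weight = 3, length = 1, mean = 3/1 ≈ 3.000
  cycle 0 → 1 → 0: weight = 9, length = 2, mean = 9/2 ≈ 4.500
  cycle 0 → 2 → 0: weight = 10, length = 2, mean = 10/2 ≈ 5.000
  cycle 1 → 0 → 1: weight = 9, length = 2, mean = 9/2 ≈ 4.500
Minimum mean = 3.000, attained e.g. along the cycle 0 → 0 with weight 3 and length 1. So λ(A) = 3/1 = 3.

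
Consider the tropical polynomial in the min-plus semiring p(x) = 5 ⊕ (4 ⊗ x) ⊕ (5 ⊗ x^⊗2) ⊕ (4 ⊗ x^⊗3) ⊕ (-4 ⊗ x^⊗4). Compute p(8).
p(8) = 5

A tropical monomial a ⊗ x^⊗i evaluates to a + i · x. Evaluating each term at x = 8:
  Term 0 contributes 5 + 0 · 8 = 5
  Term 1 contributes 4 + 1 · 8 = 12
  Term 2 contributes 5 + 2 · 8 = 21
  Term 3 contributes 4 + 3 · 8 = 28
  Term 4 contributes -4 + 4 · 8 = 28
p(8) = ⊕ of these = min[5, 12, 21, 28, 28] = 5.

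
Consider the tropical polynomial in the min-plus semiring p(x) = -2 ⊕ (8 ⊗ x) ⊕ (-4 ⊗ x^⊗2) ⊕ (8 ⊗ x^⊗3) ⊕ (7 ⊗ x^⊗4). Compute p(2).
p(2) = -2

A tropical monomial a ⊗ x^⊗i evaluates to a + i · x. Evaluating each term at x = 2:
  Term 0 contributes -2 + 0 · 2 = -2
  Term 1 contributes 8 + 1 · 2 = 10
  Term 2 contributes -4 + 2 · 2 = 0
  Term 3 contributes 8 + 3 · 2 = 14
  Term 4 contributes 7 + 4 · 2 = 15
p(2) = ⊕ of these = min[-2, 10, 0, 14, 15] = -2.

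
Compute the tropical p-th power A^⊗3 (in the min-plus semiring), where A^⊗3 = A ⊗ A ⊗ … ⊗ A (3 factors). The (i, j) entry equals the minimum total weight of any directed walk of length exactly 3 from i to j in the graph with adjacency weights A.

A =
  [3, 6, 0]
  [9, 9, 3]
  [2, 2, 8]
A^⊗3 =
  [5, 5, 2]
  [8, 11, 5]
  [4, 4, 5]

Each entry (A^⊗3)_ij equals the minimum over all length-3 walks i = v_0 → v_1 → … → v_3 = j of Σ_t A[v_t][v_{t+1}]. For example, for (i, j) = (0, 2) we minimise over 9 possible intermediate vertex sequences; the minimum is 2, attained along the walk 0 → 2 → 0 → 2.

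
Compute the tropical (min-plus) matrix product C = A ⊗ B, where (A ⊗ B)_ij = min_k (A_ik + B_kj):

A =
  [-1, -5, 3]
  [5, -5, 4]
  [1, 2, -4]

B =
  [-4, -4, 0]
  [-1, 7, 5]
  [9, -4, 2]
A ⊗ B =
  [-6, -5, -1]
  [-6, 0, 0]
  [-3, -8, -2]

Apply the min-plus product entry-by-entry:
  C[0][0] = min over k of (A[0][0] + B[0][0] = -1 + -4 = -5, A[0][1] + B[1][0] = -5 + -1 = -6, A[0][2] + B[2][0] = 3 + 9 = 12) = -6 (attained at k = 1)
  C[0][1] = min over k of (A[0][0] + B[0][1] = -1 + -4 = -5, A[0][1] + B[1][1] = -5 + 7 = 2, A[0][2] + B[2][1] = 3 + -4 = -1) = -5 (attained at k = 0)
  C[0][2] = min over k of (A[0][0] + B[0][2] = -1 + 0 = -1, A[0][1] + B[1][2] = -5 + 5 = 0, A[0][2] + B[2][2] = 3 + 2 = 5) = -1 (attained at k = 0)
  C[1][0] = min over k of (A[1][0] + B[0][0] = 5 + -4 = 1, A[1][1] + B[1][0] = -5 + -1 = -6, A[1][2] + B[2][0] = 4 + 9 = 13) = -6 (attained at k = 1)
  C[1][1] = min over k of (A[1][0] + B[0][1] = 5 + -4 = 1, A[1][1] + B[1][1] = -5 + 7 = 2, A[1][2] + B[2][1] = 4 + -4 = 0) = 0 (attained at k = 2)
  C[1][2] = min over k of (A[1][0] + B[0][2] = 5 + 0 = 5, A[1][1] + B[1][2] = -5 + 5 = 0, A[1][2] + B[2][2] = 4 + 2 = 6) = 0 (attained at k = 1)
  C[2][0] = min over k of (A[2][0] + B[0][0] = 1 + -4 = -3, A[2][1] + B[1][0] = 2 + -1 = 1, A[2][2] + B[2][0] = -4 + 9 = 5) = -3 (attained at k = 0)
  C[2][1] = min over k of (A[2][0] + B[0][1] = 1 + -4 = -3, A[2][1] + B[1][1] = 2 + 7 = 9, A[2][2] + B[2][1] = -4 + -4 = -8) = -8 (attained at k = 2)
  C[2][2] = min over k of (A[2][0] + B[0][2] = 1 + 0 = 1, A[2][1] + B[1][2] = 2 + 5 = 7, A[2][2] + B[2][2] = -4 + 2 = -2) = -2 (attained at k = 2)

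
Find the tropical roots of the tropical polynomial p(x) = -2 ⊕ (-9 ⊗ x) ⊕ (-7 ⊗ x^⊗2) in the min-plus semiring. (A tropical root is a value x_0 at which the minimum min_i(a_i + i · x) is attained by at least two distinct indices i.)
Roots: {-2, 7}

Each tropical root is a break point of the lower envelope of the lines y = a_i + i · x (there are 3 lines, with slopes 0, 1, ..., 2). Only the lines that attain the minimum somewhere contribute to roots; other lines are dominated. Here the surviving (envelope) indices are i = 2, i = 1, i = 0.
Intersections between consecutive envelope lines give the roots: for adjacent envelope indices i < j the intersection is x = (a_i − a_j) / (j − i). Reading off the sorted break points: {-2, 7}.
Verification: at each break x_0, at least two indices attain the minimum of min_i(a_i + i · x_0).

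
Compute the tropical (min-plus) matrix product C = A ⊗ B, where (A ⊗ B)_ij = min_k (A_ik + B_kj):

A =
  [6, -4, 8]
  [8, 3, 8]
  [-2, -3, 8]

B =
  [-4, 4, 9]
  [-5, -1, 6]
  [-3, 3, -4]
A ⊗ B =
  [-9, -5, 2]
  [-2, 2, 4]
  [-8, -4, 3]

Apply the min-plus product entry-by-entry:
  C[0][0] = min over k of (A[0][0] + B[0][0] = 6 + -4 = 2, A[0][1] + B[1][0] = -4 + -5 = -9, A[0][2] + B[2][0] = 8 + -3 = 5) = -9 (attained at k = 1)
  C[0][1] = min over k of (A[0][0] + B[0][1] = 6 + 4 = 10, A[0][1] + B[1][1] = -4 + -1 = -5, A[0][2] + B[2][1] = 8 + 3 = 11) = -5 (attained at k = 1)
  C[0][2] = min over k of (A[0][0] + B[0][2] = 6 + 9 = 15, A[0][1] + B[1][2] = -4 + 6 = 2, A[0][2] + B[2][2] = 8 + -4 = 4) = 2 (attained at k = 1)
  C[1][0] = min over k of (A[1][0] + B[0][0] = 8 + -4 = 4, A[1][1] + B[1][0] = 3 + -5 = -2, A[1][2] + B[2][0] = 8 + -3 = 5) = -2 (attained at k = 1)
  C[1][1] = min over k of (A[1][0] + B[0][1] = 8 + 4 = 12, A[1][1] + B[1][1] = 3 + -1 = 2, A[1][2] + B[2][1] = 8 + 3 = 11) = 2 (attained at k = 1)
  C[1][2] = min over k of (A[1][0] + B[0][2] = 8 + 9 = 17, A[1][1] + B[1][2] = 3 + 6 = 9, A[1][2] + B[2][2] = 8 + -4 = 4) = 4 (attained at k = 2)
  C[2][0] = min over k of (A[2][0] + B[0][0] = -2 + -4 = -6, A[2][1] + B[1][0] = -3 + -5 = -8, A[2][2] + B[2][0] = 8 + -3 = 5) = -8 (attained at k = 1)
  C[2][1] = min over k of (A[2][0] + B[0][1] = -2 + 4 = 2, A[2][1] + B[1][1] = -3 + -1 = -4, A[2][2] + B[2][1] = 8 + 3 = 11) = -4 (attained at k = 1)
  C[2][2] = min over k of (A[2][0] + B[0][2] = -2 + 9 = 7, A[2][1] + B[1][2] = -3 + 6 = 3, A[2][2] + B[2][2] = 8 + -4 = 4) = 3 (attained at k = 1)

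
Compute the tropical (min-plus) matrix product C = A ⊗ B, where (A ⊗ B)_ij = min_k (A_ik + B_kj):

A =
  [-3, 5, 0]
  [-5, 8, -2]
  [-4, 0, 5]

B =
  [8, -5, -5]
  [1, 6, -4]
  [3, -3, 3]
A ⊗ B =
  [3, -8, -8]
  [1, -10, -10]
  [1, -9, -9]

Apply the min-plus product entry-by-entry:
  C[0][0] = min over k of (A[0][0] + B[0][0] = -3 + 8 = 5, A[0][1] + B[1][0] = 5 + 1 = 6, A[0][2] + B[2][0] = 0 + 3 = 3) = 3 (attained at k = 2)
  C[0][1] = min over k of (A[0][0] + B[0][1] = -3 + -5 = -8, A[0][1] + B[1][1] = 5 + 6 = 11, A[0][2] + B[2][1] = 0 + -3 = -3) = -8 (attained at k = 0)
  C[0][2] = min over k of (A[0][0] + B[0][2] = -3 + -5 = -8, A[0][1] + B[1][2] = 5 + -4 = 1, A[0][2] + B[2][2] = 0 + 3 = 3) = -8 (attained at k = 0)
  C[1][0] = min over k of (A[1][0] + B[0][0] = -5 + 8 = 3, A[1][1] + B[1][0] = 8 + 1 = 9, A[1][2] + B[2][0] = -2 + 3 = 1) = 1 (attained at k = 2)
  C[1][1] = min over k of (A[1][0] + B[0][1] = -5 + -5 = -10, A[1][1] + B[1][1] = 8 + 6 = 14, A[1][2] + B[2][1] = -2 + -3 = -5) = -10 (attained at k = 0)
  C[1][2] = min over k of (A[1][0] + B[0][2] = -5 + -5 = -10, A[1][1] + B[1][2] = 8 + -4 = 4, A[1][2] + B[2][2] = -2 + 3 = 1) = -10 (attained at k = 0)
  C[2][0] = min over k of (A[2][0] + B[0][0] = -4 + 8 = 4, A[2][1] + B[1][0] = 0 + 1 = 1, A[2][2] + B[2][0] = 5 + 3 = 8) = 1 (attained at k = 1)
  C[2][1] = min over k of (A[2][0] + B[0][1] = -4 + -5 = -9, A[2][1] + B[1][1] = 0 + 6 = 6, A[2][2] + B[2][1] = 5 + -3 = 2) = -9 (attained at k = 0)
  C[2][2] = min over k of (A[2][0] + B[0][2] = -4 + -5 = -9, A[2][1] + B[1][2] = 0 + -4 = -4, A[2][2] + B[2][2] = 5 + 3 = 8) = -9 (attained at k = 0)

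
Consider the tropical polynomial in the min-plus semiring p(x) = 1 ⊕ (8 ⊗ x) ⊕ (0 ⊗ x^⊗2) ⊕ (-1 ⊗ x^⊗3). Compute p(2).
p(2) = 1

A tropical monomial a ⊗ x^⊗i evaluates to a + i · x. Evaluating each term at x = 2:
  Term 0 contributes 1 + 0 · 2 = 1
  Term 1 contributes 8 + 1 · 2 = 10
  Term 2 contributes 0 + 2 · 2 = 4
  Term 3 contributes -1 + 3 · 2 = 5
p(2) = ⊕ of these = min[1, 10, 4, 5] = 1.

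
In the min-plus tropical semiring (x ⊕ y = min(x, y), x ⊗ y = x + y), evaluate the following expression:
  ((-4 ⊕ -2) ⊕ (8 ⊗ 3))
((-4 ⊕ -2) ⊕ (8 ⊗ 3)) = -4

Expand innermost to outermost. Recall ⊕ takes the minimum of its arguments and ⊗ takes their sum. Working out the expression ((-4 ⊕ -2) ⊕ (8 ⊗ 3)) gives -4.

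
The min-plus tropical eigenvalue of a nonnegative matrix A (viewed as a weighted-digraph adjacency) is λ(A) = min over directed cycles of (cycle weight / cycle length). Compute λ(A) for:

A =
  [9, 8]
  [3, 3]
λ(A) = 3

Enumerate directed cycles and compute their means (weight / length). Sample:
  cycle 0 → 0: weight = 9, length = 1, mean = 9/1 ≈ 9.000
  cycle 1 → 1: weight = 3, length = 1, mean = 3/1 ≈ 3.000
  cycle 0 → 1 → 0: weight = 11, length = 2, mean = 11/2 ≈ 5.500
  cycle 1 → 0 → 1: weight = 11, length = 2, mean = 11/2 ≈ 5.500
Minimum mean = 3.000, attained e.g. along the cycle 1 → 1 with weight 3 and length 1. So λ(A) = 3/1 = 3.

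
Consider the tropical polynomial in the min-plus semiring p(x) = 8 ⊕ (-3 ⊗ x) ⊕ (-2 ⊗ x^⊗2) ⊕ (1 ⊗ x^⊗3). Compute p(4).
p(4) = 1

A tropical monomial a ⊗ x^⊗i evaluates to a + i · x. Evaluating each term at x = 4:
  Term 0 contributes 8 + 0 · 4 = 8
  Term 1 contributes -3 + 1 · 4 = 1
  Term 2 contributes -2 + 2 · 4 = 6
  Term 3 contributes 1 + 3 · 4 = 13
p(4) = ⊕ of these = min[8, 1, 6, 13] = 1.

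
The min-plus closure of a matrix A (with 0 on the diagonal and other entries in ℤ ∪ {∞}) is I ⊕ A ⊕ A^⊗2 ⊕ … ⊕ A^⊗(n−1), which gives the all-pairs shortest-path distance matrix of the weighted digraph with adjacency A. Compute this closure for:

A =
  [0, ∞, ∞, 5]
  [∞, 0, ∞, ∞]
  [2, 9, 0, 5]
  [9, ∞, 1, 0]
Closure =
  [0, 15, 6, 5]
  [∞, 0, ∞, ∞]
  [2, 9, 0, 5]
  [3, 10, 1, 0]

This is the Floyd-Warshall all-pairs shortest-path computation. For each intermediate vertex k = 0, 1, …, 3, update dist[i][j] ← min(dist[i][j], dist[i][k] + dist[k][j]). The final matrix gives, for each (i, j), the minimum total weight of any directed path from i to j (possibly empty when i = j).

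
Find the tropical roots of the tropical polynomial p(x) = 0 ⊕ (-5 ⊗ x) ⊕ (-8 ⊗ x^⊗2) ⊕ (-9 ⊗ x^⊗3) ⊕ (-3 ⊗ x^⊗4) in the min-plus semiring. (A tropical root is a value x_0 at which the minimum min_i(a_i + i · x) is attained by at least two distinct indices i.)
Roots: {-6, 1, 3, 5}

Each tropical root is a break point of the lower envelope of the lines y = a_i + i · x (there are 5 lines, with slopes 0, 1, ..., 4). Only the lines that attain the minimum somewhere contribute to roots; other lines are dominated. Here the surviving (envelope) indices are i = 4, i = 3, i = 2, i = 1, i = 0.
Intersections between consecutive envelope lines give the roots: for adjacent envelope indices i < j the intersection is x = (a_i − a_j) / (j − i). Reading off the sorted break points: {-6, 1, 3, 5}.
Verification: at each break x_0, at least two indices attain the minimum of min_i(a_i + i · x_0).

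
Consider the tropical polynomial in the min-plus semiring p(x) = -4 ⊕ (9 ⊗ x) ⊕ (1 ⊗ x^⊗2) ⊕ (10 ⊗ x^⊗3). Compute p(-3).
p(-3) = -5

A tropical monomial a ⊗ x^⊗i evaluates to a + i · x. Evaluating each term at x = -3:
  Term 0 contributes -4 + 0 · -3 = -4
  Term 1 contributes 9 + 1 · -3 = 6
  Term 2 contributes 1 + 2 · -3 = -5
  Term 3 contributes 10 + 3 · -3 = 1
p(-3) = ⊕ of these = min[-4, 6, -5, 1] = -5.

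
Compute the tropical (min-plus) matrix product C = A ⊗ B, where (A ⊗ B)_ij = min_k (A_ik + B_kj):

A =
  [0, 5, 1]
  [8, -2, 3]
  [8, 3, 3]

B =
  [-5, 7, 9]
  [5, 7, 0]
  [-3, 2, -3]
A ⊗ B =
  [-5, 3, -2]
  [0, 5, -2]
  [0, 5, 0]

Apply the min-plus product entry-by-entry:
  C[0][0] = min over k of (A[0][0] + B[0][0] = 0 + -5 = -5, A[0][1] + B[1][0] = 5 + 5 = 10, A[0][2] + B[2][0] = 1 + -3 = -2) = -5 (attained at k = 0)
  C[0][1] = min over k of (A[0][0] + B[0][1] = 0 + 7 = 7, A[0][1] + B[1][1] = 5 + 7 = 12, A[0][2] + B[2][1] = 1 + 2 = 3) = 3 (attained at k = 2)
  C[0][2] = min over k of (A[0][0] + B[0][2] = 0 + 9 = 9, A[0][1] + B[1][2] = 5 + 0 = 5, A[0][2] + B[2][2] = 1 + -3 = -2) = -2 (attained at k = 2)
  C[1][0] = min over k of (A[1][0] + B[0][0] = 8 + -5 = 3, A[1][1] + B[1][0] = -2 + 5 = 3, A[1][2] + B[2][0] = 3 + -3 = 0) = 0 (attained at k = 2)
  C[1][1] = min over k of (A[1][0] + B[0][1] = 8 + 7 = 15, A[1][1] + B[1][1] = -2 + 7 = 5, A[1][2] + B[2][1] = 3 + 2 = 5) = 5 (attained at k = 1)
  C[1][2] = min over k of (A[1][0] + B[0][2] = 8 + 9 = 17, A[1][1] + B[1][2] = -2 + 0 = -2, A[1][2] + B[2][2] = 3 + -3 = 0) = -2 (attained at k = 1)
  C[2][0] = min over k of (A[2][0] + B[0][0] = 8 + -5 = 3, A[2][1] + B[1][0] = 3 + 5 = 8, A[2][2] + B[2][0] = 3 + -3 = 0) = 0 (attained at k = 2)
  C[2][1] = min over k of (A[2][0] + B[0][1] = 8 + 7 = 15, A[2][1] + B[1][1] = 3 + 7 = 10, A[2][2] + B[2][1] = 3 + 2 = 5) = 5 (attained at k = 2)
  C[2][2] = min over k of (A[2][0] + B[0][2] = 8 + 9 = 17, A[2][1] + B[1][2] = 3 + 0 = 3, A[2][2] + B[2][2] = 3 + -3 = 0) = 0 (attained at k = 2)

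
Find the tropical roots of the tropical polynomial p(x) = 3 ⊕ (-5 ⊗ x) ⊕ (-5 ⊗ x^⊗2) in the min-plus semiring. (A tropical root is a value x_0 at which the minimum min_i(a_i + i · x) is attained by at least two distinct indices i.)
Roots: {0, 8}

Each tropical root is a break point of the lower envelope of the lines y = a_i + i · x (there are 3 lines, with slopes 0, 1, ..., 2). Only the lines that attain the minimum somewhere contribute to roots; other lines are dominated. Here the surviving (envelope) indices are i = 2, i = 1, i = 0.
Intersections between consecutive envelope lines give the roots: for adjacent envelope indices i < j the intersection is x = (a_i − a_j) / (j − i). Reading off the sorted break points: {0, 8}.
Verification: at each break x_0, at least two indices attain the minimum of min_i(a_i + i · x_0).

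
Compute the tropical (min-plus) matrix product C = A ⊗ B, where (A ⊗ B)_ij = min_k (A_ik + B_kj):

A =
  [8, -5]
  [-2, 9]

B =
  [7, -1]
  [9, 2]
A ⊗ B =
  [4, -3]
  [5, -3]

Apply the min-plus product entry-by-entry:
  C[0][0] = min over k of (A[0][0] + B[0][0] = 8 + 7 = 15, A[0][1] + B[1][0] = -5 + 9 = 4) = 4 (attained at k = 1)
  C[0][1] = min over k of (A[0][0] + B[0][1] = 8 + -1 = 7, A[0][1] + B[1][1] = -5 + 2 = -3) = -3 (attained at k = 1)
  C[1][0] = min over k of (A[1][0] + B[0][0] = -2 + 7 = 5, A[1][1] + B[1][0] = 9 + 9 = 18) = 5 (attained at k = 0)
  C[1][1] = min over k of (A[1][0] + B[0][1] = -2 + -1 = -3, A[1][1] + B[1][1] = 9 + 2 = 11) = -3 (attained at k = 0)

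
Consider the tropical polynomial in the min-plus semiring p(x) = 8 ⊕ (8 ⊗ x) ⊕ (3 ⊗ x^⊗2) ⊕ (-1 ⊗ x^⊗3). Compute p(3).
p(3) = 8

A tropical monomial a ⊗ x^⊗i evaluates to a + i · x. Evaluating each term at x = 3:
  Term 0 contributes 8 + 0 · 3 = 8
  Term 1 contributes 8 + 1 · 3 = 11
  Term 2 contributes 3 + 2 · 3 = 9
  Term 3 contributes -1 + 3 · 3 = 8
p(3) = ⊕ of these = min[8, 11, 9, 8] = 8.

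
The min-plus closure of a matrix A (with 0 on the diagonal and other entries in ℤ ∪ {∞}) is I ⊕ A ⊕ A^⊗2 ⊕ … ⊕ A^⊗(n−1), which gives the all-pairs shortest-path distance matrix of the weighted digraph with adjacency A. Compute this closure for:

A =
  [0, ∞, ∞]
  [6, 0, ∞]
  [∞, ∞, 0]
Closure =
  [0, ∞, ∞]
  [6, 0, ∞]
  [∞, ∞, 0]

This is the Floyd-Warshall all-pairs shortest-path computation. For each intermediate vertex k = 0, 1, …, 2, update dist[i][j] ← min(dist[i][j], dist[i][k] + dist[k][j]). The final matrix gives, for each (i, j), the minimum total weight of any directed path from i to j (possibly empty when i = j).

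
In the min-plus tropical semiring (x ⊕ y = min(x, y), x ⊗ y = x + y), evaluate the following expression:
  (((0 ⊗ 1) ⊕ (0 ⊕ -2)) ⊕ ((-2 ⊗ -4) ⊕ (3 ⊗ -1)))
(((0 ⊗ 1) ⊕ (0 ⊕ -2)) ⊕ ((-2 ⊗ -4) ⊕ (3 ⊗ -1))) = -6

Expand innermost to outermost. Recall ⊕ takes the minimum of its arguments and ⊗ takes their sum. Working out the expression (((0 ⊗ 1) ⊕ (0 ⊕ -2)) ⊕ ((-2 ⊗ -4) ⊕ (3 ⊗ -1))) gives -6.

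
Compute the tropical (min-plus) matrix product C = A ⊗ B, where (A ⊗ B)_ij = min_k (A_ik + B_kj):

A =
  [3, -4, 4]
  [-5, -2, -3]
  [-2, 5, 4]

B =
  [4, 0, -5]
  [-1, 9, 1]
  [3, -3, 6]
A ⊗ B =
  [-5, 1, -3]
  [-3, -6, -10]
  [2, -2, -7]

Apply the min-plus product entry-by-entry:
  C[0][0] = min over k of (A[0][0] + B[0][0] = 3 + 4 = 7, A[0][1] + B[1][0] = -4 + -1 = -5, A[0][2] + B[2][0] = 4 + 3 = 7) = -5 (attained at k = 1)
  C[0][1] = min over k of (A[0][0] + B[0][1] = 3 + 0 = 3, A[0][1] + B[1][1] = -4 + 9 = 5, A[0][2] + B[2][1] = 4 + -3 = 1) = 1 (attained at k = 2)
  C[0][2] = min over k of (A[0][0] + B[0][2] = 3 + -5 = -2, A[0][1] + B[1][2] = -4 + 1 = -3, A[0][2] + B[2][2] = 4 + 6 = 10) = -3 (attained at k = 1)
  C[1][0] = min over k of (A[1][0] + B[0][0] = -5 + 4 = -1, A[1][1] + B[1][0] = -2 + -1 = -3, A[1][2] + B[2][0] = -3 + 3 = 0) = -3 (attained at k = 1)
  C[1][1] = min over k of (A[1][0] + B[0][1] = -5 + 0 = -5, A[1][1] + B[1][1] = -2 + 9 = 7, A[1][2] + B[2][1] = -3 + -3 = -6) = -6 (attained at k = 2)
  C[1][2] = min over k of (A[1][0] + B[0][2] = -5 + -5 = -10, A[1][1] + B[1][2] = -2 + 1 = -1, A[1][2] + B[2][2] = -3 + 6 = 3) = -10 (attained at k = 0)
  C[2][0] = min over k of (A[2][0] + B[0][0] = -2 + 4 = 2, A[2][1] + B[1][0] = 5 + -1 = 4, A[2][2] + B[2][0] = 4 + 3 = 7) = 2 (attained at k = 0)
  C[2][1] = min over k of (A[2][0] + B[0][1] = -2 + 0 = -2, A[2][1] + B[1][1] = 5 + 9 = 14, A[2][2] + B[2][1] = 4 + -3 = 1) = -2 (attained at k = 0)
  C[2][2] = min over k of (A[2][0] + B[0][2] = -2 + -5 = -7, A[2][1] + B[1][2] = 5 + 1 = 6, A[2][2] + B[2][2] = 4 + 6 = 10) = -7 (attained at k = 0)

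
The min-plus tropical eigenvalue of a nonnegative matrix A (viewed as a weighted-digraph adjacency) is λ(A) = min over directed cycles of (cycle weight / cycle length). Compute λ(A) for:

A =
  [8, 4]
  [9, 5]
λ(A) = 5

Enumerate directed cycles and compute their means (weight / length). Sample:
  cycle 0 → 0: weight = 8, length = 1, mean = 8/1 ≈ 8.000
  cycle 1 → 1: weight = 5, length = 1, mean = 5/1 ≈ 5.000
  cycle 0 → 1 → 0: weight = 13, length = 2, mean = 13/2 ≈ 6.500
  cycle 1 → 0 → 1: weight = 13, length = 2, mean = 13/2 ≈ 6.500
Minimum mean = 5.000, attained e.g. along the cycle 1 → 1 with weight 5 and length 1. So λ(A) = 5/1 = 5.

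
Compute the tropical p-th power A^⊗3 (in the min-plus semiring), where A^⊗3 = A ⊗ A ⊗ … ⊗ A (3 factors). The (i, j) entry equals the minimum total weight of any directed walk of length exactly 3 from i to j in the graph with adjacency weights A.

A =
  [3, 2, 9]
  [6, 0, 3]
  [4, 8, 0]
A^⊗3 =
  [8, 2, 5]
  [6, 0, 3]
  [4, 6, 0]

Each entry (A^⊗3)_ij equals the minimum over all length-3 walks i = v_0 → v_1 → … → v_3 = j of Σ_t A[v_t][v_{t+1}]. For example, for (i, j) = (0, 2) we minimise over 9 possible intermediate vertex sequences; the minimum is 5, attained along the walk 0 → 1 → 1 → 2.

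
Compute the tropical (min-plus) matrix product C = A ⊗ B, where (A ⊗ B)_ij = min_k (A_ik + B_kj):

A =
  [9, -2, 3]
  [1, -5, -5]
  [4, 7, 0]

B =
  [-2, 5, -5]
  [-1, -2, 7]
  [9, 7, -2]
A ⊗ B =
  [-3, -4, 1]
  [-6, -7, -7]
  [2, 5, -2]

Apply the min-plus product entry-by-entry:
  C[0][0] = min over k of (A[0][0] + B[0][0] = 9 + -2 = 7, A[0][1] + B[1][0] = -2 + -1 = -3, A[0][2] + B[2][0] = 3 + 9 = 12) = -3 (attained at k = 1)
  C[0][1] = min over k of (A[0][0] + B[0][1] = 9 + 5 = 14, A[0][1] + B[1][1] = -2 + -2 = -4, A[0][2] + B[2][1] = 3 + 7 = 10) = -4 (attained at k = 1)
  C[0][2] = min over k of (A[0][0] + B[0][2] = 9 + -5 = 4, A[0][1] + B[1][2] = -2 + 7 = 5, A[0][2] + B[2][2] = 3 + -2 = 1) = 1 (attained at k = 2)
  C[1][0] = min over k of (A[1][0] + B[0][0] = 1 + -2 = -1, A[1][1] + B[1][0] = -5 + -1 = -6, A[1][2] + B[2][0] = -5 + 9 = 4) = -6 (attained at k = 1)
  C[1][1] = min over k of (A[1][0] + B[0][1] = 1 + 5 = 6, A[1][1] + B[1][1] = -5 + -2 = -7, A[1][2] + B[2][1] = -5 + 7 = 2) = -7 (attained at k = 1)
  C[1][2] = min over k of (A[1][0] + B[0][2] = 1 + -5 = -4, A[1][1] + B[1][2] = -5 + 7 = 2, A[1][2] + B[2][2] = -5 + -2 = -7) = -7 (attained at k = 2)
  C[2][0] = min over k of (A[2][0] + B[0][0] = 4 + -2 = 2, A[2][1] + B[1][0] = 7 + -1 = 6, A[2][2] + B[2][0] = 0 + 9 = 9) = 2 (attained at k = 0)
  C[2][1] = min over k of (A[2][0] + B[0][1] = 4 + 5 = 9, A[2][1] + B[1][1] = 7 + -2 = 5, A[2][2] + B[2][1] = 0 + 7 = 7) = 5 (attained at k = 1)
  C[2][2] = min over k of (A[2][0] + B[0][2] = 4 + -5 = -1, A[2][1] + B[1][2] = 7 + 7 = 14, A[2][2] + B[2][2] = 0 + -2 = -2) = -2 (attained at k = 2)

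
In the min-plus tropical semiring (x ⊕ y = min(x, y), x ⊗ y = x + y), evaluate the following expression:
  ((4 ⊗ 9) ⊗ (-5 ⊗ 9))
((4 ⊗ 9) ⊗ (-5 ⊗ 9)) = 17

Expand innermost to outermost. Recall ⊕ takes the minimum of its arguments and ⊗ takes their sum. Working out the expression ((4 ⊗ 9) ⊗ (-5 ⊗ 9)) gives 17.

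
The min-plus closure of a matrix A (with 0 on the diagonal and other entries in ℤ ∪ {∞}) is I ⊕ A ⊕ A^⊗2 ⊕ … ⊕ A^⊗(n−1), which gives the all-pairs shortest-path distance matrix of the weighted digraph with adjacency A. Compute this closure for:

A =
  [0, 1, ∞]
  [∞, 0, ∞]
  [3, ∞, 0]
Closure =
  [0, 1, ∞]
  [∞, 0, ∞]
  [3, 4, 0]

This is the Floyd-Warshall all-pairs shortest-path computation. For each intermediate vertex k = 0, 1, …, 2, update dist[i][j] ← min(dist[i][j], dist[i][k] + dist[k][j]). The final matrix gives, for each (i, j), the minimum total weight of any directed path from i to j (possibly empty when i = j).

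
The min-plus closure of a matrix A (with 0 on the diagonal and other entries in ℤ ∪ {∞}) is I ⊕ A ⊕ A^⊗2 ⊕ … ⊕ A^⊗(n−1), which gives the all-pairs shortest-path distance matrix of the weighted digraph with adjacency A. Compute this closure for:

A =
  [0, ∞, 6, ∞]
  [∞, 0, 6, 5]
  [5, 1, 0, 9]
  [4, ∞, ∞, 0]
Closure =
  [0, 7, 6, 12]
  [9, 0, 6, 5]
  [5, 1, 0, 6]
  [4, 11, 10, 0]

This is the Floyd-Warshall all-pairs shortest-path computation. For each intermediate vertex k = 0, 1, …, 3, update dist[i][j] ← min(dist[i][j], dist[i][k] + dist[k][j]). The final matrix gives, for each (i, j), the minimum total weight of any directed path from i to j (possibly empty when i = j).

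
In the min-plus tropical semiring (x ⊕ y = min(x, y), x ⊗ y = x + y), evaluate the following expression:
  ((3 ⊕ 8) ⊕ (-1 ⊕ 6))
((3 ⊕ 8) ⊕ (-1 ⊕ 6)) = -1

Expand innermost to outermost. Recall ⊕ takes the minimum of its arguments and ⊗ takes their sum. Working out the expression ((3 ⊕ 8) ⊕ (-1 ⊕ 6)) gives -1.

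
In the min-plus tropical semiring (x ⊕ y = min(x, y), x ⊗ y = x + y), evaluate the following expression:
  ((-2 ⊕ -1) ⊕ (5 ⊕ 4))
((-2 ⊕ -1) ⊕ (5 ⊕ 4)) = -2

Expand innermost to outermost. Recall ⊕ takes the minimum of its arguments and ⊗ takes their sum. Working out the expression ((-2 ⊕ -1) ⊕ (5 ⊕ 4)) gives -2.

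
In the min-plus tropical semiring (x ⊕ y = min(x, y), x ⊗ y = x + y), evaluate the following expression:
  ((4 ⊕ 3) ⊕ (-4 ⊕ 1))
((4 ⊕ 3) ⊕ (-4 ⊕ 1)) = -4

Expand innermost to outermost. Recall ⊕ takes the minimum of its arguments and ⊗ takes their sum. Working out the expression ((4 ⊕ 3) ⊕ (-4 ⊕ 1)) gives -4.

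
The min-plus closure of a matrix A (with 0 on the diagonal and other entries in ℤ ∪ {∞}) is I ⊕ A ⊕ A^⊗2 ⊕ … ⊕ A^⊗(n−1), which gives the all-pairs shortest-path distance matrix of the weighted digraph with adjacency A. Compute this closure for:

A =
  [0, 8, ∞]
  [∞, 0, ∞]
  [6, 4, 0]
Closure =
  [0, 8, ∞]
  [∞, 0, ∞]
  [6, 4, 0]

This is the Floyd-Warshall all-pairs shortest-path computation. For each intermediate vertex k = 0, 1, …, 2, update dist[i][j] ← min(dist[i][j], dist[i][k] + dist[k][j]). The final matrix gives, for each (i, j), the minimum total weight of any directed path from i to j (possibly empty when i = j).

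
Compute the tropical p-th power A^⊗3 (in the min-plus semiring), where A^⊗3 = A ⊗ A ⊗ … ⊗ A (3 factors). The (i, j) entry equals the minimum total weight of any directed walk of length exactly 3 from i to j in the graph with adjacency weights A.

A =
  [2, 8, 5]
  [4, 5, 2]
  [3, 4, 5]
A^⊗3 =
  [6, 11, 9]
  [7, 11, 8]
  [7, 10, 10]

Each entry (A^⊗3)_ij equals the minimum over all length-3 walks i = v_0 → v_1 → … → v_3 = j of Σ_t A[v_t][v_{t+1}]. For example, for (i, j) = (0, 2) we minimise over 9 possible intermediate vertex sequences; the minimum is 9, attained along the walk 0 → 0 → 0 → 2.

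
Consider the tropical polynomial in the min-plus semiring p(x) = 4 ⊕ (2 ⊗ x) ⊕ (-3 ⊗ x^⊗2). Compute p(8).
p(8) = 4

A tropical monomial a ⊗ x^⊗i evaluates to a + i · x. Evaluating each term at x = 8:
  Term 0 contributes 4 + 0 · 8 = 4
  Term 1 contributes 2 + 1 · 8 = 10
  Term 2 contributes -3 + 2 · 8 = 13
p(8) = ⊕ of these = min[4, 10, 13] = 4.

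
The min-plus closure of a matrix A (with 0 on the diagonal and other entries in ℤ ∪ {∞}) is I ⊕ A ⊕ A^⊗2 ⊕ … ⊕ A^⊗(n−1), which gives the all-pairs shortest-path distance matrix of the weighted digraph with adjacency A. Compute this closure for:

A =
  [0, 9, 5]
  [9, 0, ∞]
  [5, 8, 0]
Closure =
  [0, 9, 5]
  [9, 0, 14]
  [5, 8, 0]

This is the Floyd-Warshall all-pairs shortest-path computation. For each intermediate vertex k = 0, 1, …, 2, update dist[i][j] ← min(dist[i][j], dist[i][k] + dist[k][j]). The final matrix gives, for each (i, j), the minimum total weight of any directed path from i to j (possibly empty when i = j).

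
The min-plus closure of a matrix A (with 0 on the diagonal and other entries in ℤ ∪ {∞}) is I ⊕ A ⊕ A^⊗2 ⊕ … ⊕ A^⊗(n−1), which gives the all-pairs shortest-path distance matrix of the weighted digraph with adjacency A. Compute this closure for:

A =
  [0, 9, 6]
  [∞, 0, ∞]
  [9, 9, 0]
Closure =
  [0, 9, 6]
  [∞, 0, ∞]
  [9, 9, 0]

This is the Floyd-Warshall all-pairs shortest-path computation. For each intermediate vertex k = 0, 1, …, 2, update dist[i][j] ← min(dist[i][j], dist[i][k] + dist[k][j]). The final matrix gives, for each (i, j), the minimum total weight of any directed path from i to j (possibly empty when i = j).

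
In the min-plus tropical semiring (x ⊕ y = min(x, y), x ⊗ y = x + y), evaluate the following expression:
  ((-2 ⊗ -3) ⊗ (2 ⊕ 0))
((-2 ⊗ -3) ⊗ (2 ⊕ 0)) = -5

Expand innermost to outermost. Recall ⊕ takes the minimum of its arguments and ⊗ takes their sum. Working out the expression ((-2 ⊗ -3) ⊗ (2 ⊕ 0)) gives -5.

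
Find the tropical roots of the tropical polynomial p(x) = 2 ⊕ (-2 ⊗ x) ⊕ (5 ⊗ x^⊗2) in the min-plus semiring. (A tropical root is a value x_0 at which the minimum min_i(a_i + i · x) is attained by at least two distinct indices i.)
Roots: {-7, 4}

Each tropical root is a break point of the lower envelope of the lines y = a_i + i · x (there are 3 lines, with slopes 0, 1, ..., 2). Only the lines that attain the minimum somewhere contribute to roots; other lines are dominated. Here the surviving (envelope) indices are i = 2, i = 1, i = 0.
Intersections between consecutive envelope lines give the roots: for adjacent envelope indices i < j the intersection is x = (a_i − a_j) / (j − i). Reading off the sorted break points: {-7, 4}.
Verification: at each break x_0, at least two indices attain the minimum of min_i(a_i + i · x_0).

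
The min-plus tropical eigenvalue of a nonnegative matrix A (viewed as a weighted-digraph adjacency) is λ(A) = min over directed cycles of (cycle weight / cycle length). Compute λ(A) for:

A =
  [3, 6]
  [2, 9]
λ(A) = 3

Enumerate directed cycles and compute their means (weight / length). Sample:
  cycle 0 → 0: weight = 3, length = 1, mean = 3/1 ≈ 3.000
  cycle 1 → 1: weight = 9, length = 1, mean = 9/1 ≈ 9.000
  cycle 0 → 1 → 0: weight = 8, length = 2, mean = 8/2 ≈ 4.000
  cycle 1 → 0 → 1: weight = 8, length = 2, mean = 8/2 ≈ 4.000
Minimum mean = 3.000, attained e.g. along the cycle 0 → 0 with weight 3 and length 1. So λ(A) = 3/1 = 3.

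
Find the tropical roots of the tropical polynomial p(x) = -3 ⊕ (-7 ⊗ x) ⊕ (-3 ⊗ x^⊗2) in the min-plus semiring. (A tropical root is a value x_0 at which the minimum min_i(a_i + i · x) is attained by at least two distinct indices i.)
Roots: {-4, 4}

Each tropical root is a break point of the lower envelope of the lines y = a_i + i · x (there are 3 lines, with slopes 0, 1, ..., 2). Only the lines that attain the minimum somewhere contribute to roots; other lines are dominated. Here the surviving (envelope) indices are i = 2, i = 1, i = 0.
Intersections between consecutive envelope lines give the roots: for adjacent envelope indices i < j the intersection is x = (a_i − a_j) / (j − i). Reading off the sorted break points: {-4, 4}.
Verification: at each break x_0, at least two indices attain the minimum of min_i(a_i + i · x_0).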